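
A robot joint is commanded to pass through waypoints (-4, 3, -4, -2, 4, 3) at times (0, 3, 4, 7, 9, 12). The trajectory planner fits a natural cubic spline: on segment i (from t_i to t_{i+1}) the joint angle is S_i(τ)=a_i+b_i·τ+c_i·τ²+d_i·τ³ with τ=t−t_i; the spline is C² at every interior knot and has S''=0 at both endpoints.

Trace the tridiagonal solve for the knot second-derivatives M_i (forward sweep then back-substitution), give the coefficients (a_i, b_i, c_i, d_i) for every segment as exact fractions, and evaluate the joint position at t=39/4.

Δ: Δ0=7/3, Δ1=-7, Δ2=2/3, Δ3=3, Δ4=-1/3
row 1: diag=8, rhs=-56; c'=1/8, d'=-7
row 2: denom=8−1·1/8=63/8; d'=(46−1·-7)/(63/8)=424/63
row 3: denom=10−3·8/21=62/7; d'=(14−3·424/63)/(62/7)=-65/93
row 4: denom=10−2·7/31=296/31; d'=(-20−2·-65/93)/(296/31)=-865/444
back: M4=-865/444
back: M3=-65/93−7/31·-865/444=-115/444
back: M2=424/63−8/21·-115/444=758/111
back: M1=-7−1/8·758/111=-3487/444
M: M0=0, M1=-3487/444, M2=758/111, M3=-115/444, M4=-865/444, M5=0
seg 0: a=-4, c=M0/2=0, d=(M1−M0)/(6·3)=-3487/7992, b=Δ0−h0·(2M0+M1)/6=1853/296
seg 1: a=3, c=M1/2=-3487/888, d=(M2−M1)/(6·1)=2173/888, b=Δ1−h1·(2M1+M2)/6=-817/148
seg 2: a=-4, c=M2/2=379/111, d=(M3−M2)/(6·3)=-1049/2664, b=Δ2−h2·(2M2+M3)/6=-5357/888
seg 3: a=-2, c=M3/2=-115/888, d=(M4−M3)/(6·2)=-125/888, b=Δ3−h3·(2M3+M4)/6=1697/444
seg 4: a=4, c=M4/2=-865/888, d=(M5−M4)/(6·3)=865/7992, b=Δ4−h4·(2M4+M5)/6=239/148
t_q=39/4 → seg 4, τ=3/4; S=4+239/148·τ+-865/888·τ²+865/7992·τ³=89205/18944

  seg 0: a=-4 b=1853/296 c=0 d=-3487/7992
  seg 1: a=3 b=-817/148 c=-3487/888 d=2173/888
  seg 2: a=-4 b=-5357/888 c=379/111 d=-1049/2664
  seg 3: a=-2 b=1697/444 c=-115/888 d=-125/888
  seg 4: a=4 b=239/148 c=-865/888 d=865/7992
S(39/4) = 89205/18944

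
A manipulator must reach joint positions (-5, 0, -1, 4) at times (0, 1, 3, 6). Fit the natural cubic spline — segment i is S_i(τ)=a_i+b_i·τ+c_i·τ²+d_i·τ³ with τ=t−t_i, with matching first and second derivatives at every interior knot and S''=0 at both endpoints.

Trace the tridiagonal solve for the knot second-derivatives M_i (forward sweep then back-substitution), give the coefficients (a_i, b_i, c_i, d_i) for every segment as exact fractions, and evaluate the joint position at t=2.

Δ: Δ0=5, Δ1=-1/2, Δ2=5/3
row 1: diag=6, rhs=-33; c'=1/3, d'=-11/2
row 2: denom=10−2·1/3=28/3; d'=(13−2·-11/2)/(28/3)=18/7
back: M2=18/7
back: M1=-11/2−1/3·18/7=-89/14
M: M0=0, M1=-89/14, M2=18/7, M3=0
seg 0: a=-5, c=M0/2=0, d=(M1−M0)/(6·1)=-89/84, b=Δ0−h0·(2M0+M1)/6=509/84
seg 1: a=0, c=M1/2=-89/28, d=(M2−M1)/(6·2)=125/168, b=Δ1−h1·(2M1+M2)/6=121/42
seg 2: a=-1, c=M2/2=9/7, d=(M3−M2)/(6·3)=-1/7, b=Δ2−h2·(2M2+M3)/6=-19/21
t_q=2 → seg 1, τ=1; S=0+121/42·τ+-89/28·τ²+125/168·τ³=25/56

  seg 0: a=-5 b=509/84 c=0 d=-89/84
  seg 1: a=0 b=121/42 c=-89/28 d=125/168
  seg 2: a=-1 b=-19/21 c=9/7 d=-1/7
S(2) = 25/56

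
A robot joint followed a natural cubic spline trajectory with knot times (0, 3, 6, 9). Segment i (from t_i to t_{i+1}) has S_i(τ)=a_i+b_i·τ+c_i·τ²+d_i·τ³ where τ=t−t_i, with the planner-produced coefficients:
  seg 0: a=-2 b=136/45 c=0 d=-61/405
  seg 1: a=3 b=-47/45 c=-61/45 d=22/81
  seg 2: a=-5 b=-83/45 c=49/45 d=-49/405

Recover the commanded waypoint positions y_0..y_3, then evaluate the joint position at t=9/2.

y_0 = S_0(0) = a_0 = -2
y_1 = S_1(0) = a_1 = 3
y_2 = S_2(0) = a_2 = -5
y_3 = S_2(3) = -4
t_q=9/2 is in segment 1 (τ=3/2); S_1(τ)=-7/10

y_0=-2 y_1=3 y_2=-5 y_3=-4
S(9/2) = -7/10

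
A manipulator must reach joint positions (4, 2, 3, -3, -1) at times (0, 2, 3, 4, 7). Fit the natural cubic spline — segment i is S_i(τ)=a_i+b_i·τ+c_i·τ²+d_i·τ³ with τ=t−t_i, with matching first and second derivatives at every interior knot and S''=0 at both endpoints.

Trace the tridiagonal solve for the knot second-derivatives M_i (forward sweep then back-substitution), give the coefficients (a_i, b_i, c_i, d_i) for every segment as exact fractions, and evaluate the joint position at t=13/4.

Δ: Δ0=-1, Δ1=1, Δ2=-6, Δ3=2/3
row 1: diag=6, rhs=12; c'=1/6, d'=2
row 2: denom=4−1·1/6=23/6; d'=(-42−1·2)/(23/6)=-264/23
row 3: denom=8−1·6/23=178/23; d'=(40−1·-264/23)/(178/23)=592/89
back: M3=592/89
back: M2=-264/23−6/23·592/89=-1176/89
back: M1=2−1/6·-1176/89=374/89
M: M0=0, M1=374/89, M2=-1176/89, M3=592/89, M4=0
seg 0: a=4, c=M0/2=0, d=(M1−M0)/(6·2)=187/534, b=Δ0−h0·(2M0+M1)/6=-641/267
seg 1: a=2, c=M1/2=187/89, d=(M2−M1)/(6·1)=-775/267, b=Δ1−h1·(2M1+M2)/6=481/267
seg 2: a=3, c=M2/2=-588/89, d=(M3−M2)/(6·1)=884/267, b=Δ2−h2·(2M2+M3)/6=-722/267
seg 3: a=-3, c=M3/2=296/89, d=(M4−M3)/(6·3)=-296/801, b=Δ3−h3·(2M3+M4)/6=-1598/267
t_q=13/4 → seg 2, τ=1/4; S=3+-722/267·τ+-588/89·τ²+884/267·τ³=2795/1424

  seg 0: a=4 b=-641/267 c=0 d=187/534
  seg 1: a=2 b=481/267 c=187/89 d=-775/267
  seg 2: a=3 b=-722/267 c=-588/89 d=884/267
  seg 3: a=-3 b=-1598/267 c=296/89 d=-296/801
S(13/4) = 2795/1424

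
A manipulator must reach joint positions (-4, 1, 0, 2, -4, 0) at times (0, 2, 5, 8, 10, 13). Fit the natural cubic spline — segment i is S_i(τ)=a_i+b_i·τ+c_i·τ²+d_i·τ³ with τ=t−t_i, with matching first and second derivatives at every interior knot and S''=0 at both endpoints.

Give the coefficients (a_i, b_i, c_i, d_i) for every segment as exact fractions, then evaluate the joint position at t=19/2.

  seg 0: a=-4 b=2650/813 c=0 d=-1235/6504
  seg 1: a=1 b=1595/1626 c=-1235/1084 d=6841/29268
  seg 2: a=0 b=1483/3252 c=784/813 d=-8723/29268
  seg 3: a=2 b=-2935/1626 c=-5587/3252 d=911/1626
  seg 4: a=-4 b=-1059/542 c=5345/3252 d=-5345/29268
S(19/2) = -5815/2168

Δ: Δ0=5/2, Δ1=-1/3, Δ2=2/3, Δ3=-3, Δ4=4/3
row 1: diag=10, rhs=-17; c'=3/10, d'=-17/10
row 2: denom=12−3·3/10=111/10; d'=(6−3·-17/10)/(111/10)=1
row 3: denom=10−3·10/37=340/37; d'=(-22−3·1)/(340/37)=-185/68
row 4: denom=10−2·37/170=813/85; d'=(26−2·-185/68)/(813/85)=5345/1626
back: M4=5345/1626
back: M3=-185/68−37/170·5345/1626=-5587/1626
back: M2=1−10/37·-5587/1626=1568/813
back: M1=-17/10−3/10·1568/813=-1235/542
M: M0=0, M1=-1235/542, M2=1568/813, M3=-5587/1626, M4=5345/1626, M5=0
seg 0: a=-4, c=M0/2=0, d=(M1−M0)/(6·2)=-1235/6504, b=Δ0−h0·(2M0+M1)/6=2650/813
seg 1: a=1, c=M1/2=-1235/1084, d=(M2−M1)/(6·3)=6841/29268, b=Δ1−h1·(2M1+M2)/6=1595/1626
seg 2: a=0, c=M2/2=784/813, d=(M3−M2)/(6·3)=-8723/29268, b=Δ2−h2·(2M2+M3)/6=1483/3252
seg 3: a=2, c=M3/2=-5587/3252, d=(M4−M3)/(6·2)=911/1626, b=Δ3−h3·(2M3+M4)/6=-2935/1626
seg 4: a=-4, c=M4/2=5345/3252, d=(M5−M4)/(6·3)=-5345/29268, b=Δ4−h4·(2M4+M5)/6=-1059/542
t_q=19/2 → seg 3, τ=3/2; S=2+-2935/1626·τ+-5587/3252·τ²+911/1626·τ³=-5815/2168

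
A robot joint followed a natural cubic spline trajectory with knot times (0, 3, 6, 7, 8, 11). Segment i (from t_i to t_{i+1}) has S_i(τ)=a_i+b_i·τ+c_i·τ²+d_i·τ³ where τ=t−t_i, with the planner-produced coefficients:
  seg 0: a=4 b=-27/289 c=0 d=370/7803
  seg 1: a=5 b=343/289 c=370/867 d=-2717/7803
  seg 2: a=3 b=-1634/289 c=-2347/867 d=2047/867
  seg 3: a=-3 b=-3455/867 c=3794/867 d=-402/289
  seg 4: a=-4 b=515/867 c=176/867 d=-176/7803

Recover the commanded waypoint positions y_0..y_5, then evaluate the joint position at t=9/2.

y_0=4 y_1=5 y_2=3 y_3=-3 y_4=-4 y_5=-1
S(9/2) = 15179/2312

y_0 = S_0(0) = a_0 = 4
y_1 = S_1(0) = a_1 = 5
y_2 = S_2(0) = a_2 = 3
y_3 = S_3(0) = a_3 = -3
y_4 = S_4(0) = a_4 = -4
y_5 = S_4(3) = -1
t_q=9/2 is in segment 1 (τ=3/2); S_1(τ)=15179/2312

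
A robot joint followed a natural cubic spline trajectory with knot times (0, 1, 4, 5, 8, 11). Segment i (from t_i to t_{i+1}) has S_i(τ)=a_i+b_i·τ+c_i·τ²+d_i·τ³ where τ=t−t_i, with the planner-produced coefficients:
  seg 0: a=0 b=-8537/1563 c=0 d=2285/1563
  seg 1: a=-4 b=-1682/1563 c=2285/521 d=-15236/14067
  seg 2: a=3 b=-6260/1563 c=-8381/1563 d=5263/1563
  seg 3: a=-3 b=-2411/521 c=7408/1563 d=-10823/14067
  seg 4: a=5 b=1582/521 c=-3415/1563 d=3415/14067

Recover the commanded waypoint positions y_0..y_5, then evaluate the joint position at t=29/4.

y_0 = S_0(0) = a_0 = 0
y_1 = S_1(0) = a_1 = -4
y_2 = S_2(0) = a_2 = 3
y_3 = S_3(0) = a_3 = -3
y_4 = S_4(0) = a_4 = 5
y_5 = S_4(3) = 1
t_q=29/4 is in segment 3 (τ=9/4); S_3(τ)=60627/33344

y_0=0 y_1=-4 y_2=3 y_3=-3 y_4=5 y_5=1
S(29/4) = 60627/33344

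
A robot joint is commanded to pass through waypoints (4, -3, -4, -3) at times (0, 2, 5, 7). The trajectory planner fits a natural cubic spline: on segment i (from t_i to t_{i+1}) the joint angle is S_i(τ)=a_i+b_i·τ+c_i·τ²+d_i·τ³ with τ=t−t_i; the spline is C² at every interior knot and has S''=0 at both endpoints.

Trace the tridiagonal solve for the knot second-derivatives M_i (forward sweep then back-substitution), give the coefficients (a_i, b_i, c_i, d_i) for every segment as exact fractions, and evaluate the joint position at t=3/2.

  seg 0: a=4 b=-323/78 c=0 d=25/156
  seg 1: a=-3 b=-173/78 c=25/26 d=-1/9
  seg 2: a=-4 b=43/78 c=-1/26 d=1/156
S(3/2) = -695/416

Δ: Δ0=-7/2, Δ1=-1/3, Δ2=1/2
row 1: diag=10, rhs=19; c'=3/10, d'=19/10
row 2: denom=10−3·3/10=91/10; d'=(5−3·19/10)/(91/10)=-1/13
back: M2=-1/13
back: M1=19/10−3/10·-1/13=25/13
M: M0=0, M1=25/13, M2=-1/13, M3=0
seg 0: a=4, c=M0/2=0, d=(M1−M0)/(6·2)=25/156, b=Δ0−h0·(2M0+M1)/6=-323/78
seg 1: a=-3, c=M1/2=25/26, d=(M2−M1)/(6·3)=-1/9, b=Δ1−h1·(2M1+M2)/6=-173/78
seg 2: a=-4, c=M2/2=-1/26, d=(M3−M2)/(6·2)=1/156, b=Δ2−h2·(2M2+M3)/6=43/78
t_q=3/2 → seg 0, τ=3/2; S=4+-323/78·τ+0·τ²+25/156·τ³=-695/416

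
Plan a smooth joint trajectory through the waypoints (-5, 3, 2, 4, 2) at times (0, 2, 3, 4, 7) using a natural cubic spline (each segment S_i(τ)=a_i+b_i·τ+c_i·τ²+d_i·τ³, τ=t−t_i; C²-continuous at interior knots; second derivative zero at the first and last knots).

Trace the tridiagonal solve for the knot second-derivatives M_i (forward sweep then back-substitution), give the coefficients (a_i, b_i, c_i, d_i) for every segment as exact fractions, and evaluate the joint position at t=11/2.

Δ: Δ0=4, Δ1=-1, Δ2=2, Δ3=-2/3
row 1: diag=6, rhs=-30; c'=1/6, d'=-5
row 2: denom=4−1·1/6=23/6; d'=(18−1·-5)/(23/6)=6
row 3: denom=8−1·6/23=178/23; d'=(-16−1·6)/(178/23)=-253/89
back: M3=-253/89
back: M2=6−6/23·-253/89=600/89
back: M1=-5−1/6·600/89=-545/89
M: M0=0, M1=-545/89, M2=600/89, M3=-253/89, M4=0
seg 0: a=-5, c=M0/2=0, d=(M1−M0)/(6·2)=-545/1068, b=Δ0−h0·(2M0+M1)/6=1613/267
seg 1: a=3, c=M1/2=-545/178, d=(M2−M1)/(6·1)=1145/534, b=Δ1−h1·(2M1+M2)/6=-22/267
seg 2: a=2, c=M2/2=300/89, d=(M3−M2)/(6·1)=-853/534, b=Δ2−h2·(2M2+M3)/6=121/534
seg 3: a=4, c=M3/2=-253/178, d=(M4−M3)/(6·3)=253/1602, b=Δ3−h3·(2M3+M4)/6=581/267
t_q=11/2 → seg 3, τ=3/2; S=4+581/267·τ+-253/178·τ²+253/1602·τ³=6549/1424

  seg 0: a=-5 b=1613/267 c=0 d=-545/1068
  seg 1: a=3 b=-22/267 c=-545/178 d=1145/534
  seg 2: a=2 b=121/534 c=300/89 d=-853/534
  seg 3: a=4 b=581/267 c=-253/178 d=253/1602
S(11/2) = 6549/1424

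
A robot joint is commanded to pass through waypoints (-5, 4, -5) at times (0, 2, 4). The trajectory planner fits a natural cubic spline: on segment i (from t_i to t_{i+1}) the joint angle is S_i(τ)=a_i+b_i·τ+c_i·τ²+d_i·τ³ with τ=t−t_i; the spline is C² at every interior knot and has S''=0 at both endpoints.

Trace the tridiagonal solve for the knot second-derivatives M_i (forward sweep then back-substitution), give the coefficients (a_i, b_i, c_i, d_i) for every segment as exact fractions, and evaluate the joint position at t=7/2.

  seg 0: a=-5 b=27/4 c=0 d=-9/16
  seg 1: a=4 b=0 c=-27/8 d=9/16
S(7/2) = -217/128

Δ: Δ0=9/2, Δ1=-9/2
row 1: diag=8, rhs=-54; c'=1/4, d'=-27/4
back: M1=-27/4
M: M0=0, M1=-27/4, M2=0
seg 0: a=-5, c=M0/2=0, d=(M1−M0)/(6·2)=-9/16, b=Δ0−h0·(2M0+M1)/6=27/4
seg 1: a=4, c=M1/2=-27/8, d=(M2−M1)/(6·2)=9/16, b=Δ1−h1·(2M1+M2)/6=0
t_q=7/2 → seg 1, τ=3/2; S=4+0·τ+-27/8·τ²+9/16·τ³=-217/128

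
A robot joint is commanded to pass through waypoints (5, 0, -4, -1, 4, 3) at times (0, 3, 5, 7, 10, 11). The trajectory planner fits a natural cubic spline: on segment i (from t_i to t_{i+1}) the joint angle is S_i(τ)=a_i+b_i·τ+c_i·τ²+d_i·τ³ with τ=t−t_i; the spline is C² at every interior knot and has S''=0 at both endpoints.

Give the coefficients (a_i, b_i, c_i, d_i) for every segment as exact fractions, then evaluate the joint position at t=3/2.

  seg 0: a=5 b=-6545/5076 c=0 d=-1915/45684
  seg 1: a=0 b=-6145/2538 c=-1915/5076 d=373/1269
  seg 2: a=-4 b=-341/846 c=7037/5076 d=-2207/10152
  seg 3: a=-1 b=3215/1269 c=104/1269 d=-1412/11421
  seg 4: a=4 b=-397/1269 c=-436/423 d=436/1269
S(3/2) = 13195/4512

Δ: Δ0=-5/3, Δ1=-2, Δ2=3/2, Δ3=5/3, Δ4=-1
row 1: diag=10, rhs=-2; c'=1/5, d'=-1/5
row 2: denom=8−2·1/5=38/5; d'=(21−2·-1/5)/(38/5)=107/38
row 3: denom=10−2·5/19=180/19; d'=(1−2·107/38)/(180/19)=-22/45
row 4: denom=8−3·19/60=141/20; d'=(-16−3·-22/45)/(141/20)=-872/423
back: M4=-872/423
back: M3=-22/45−19/60·-872/423=208/1269
back: M2=107/38−5/19·208/1269=7037/2538
back: M1=-1/5−1/5·7037/2538=-1915/2538
M: M0=0, M1=-1915/2538, M2=7037/2538, M3=208/1269, M4=-872/423, M5=0
seg 0: a=5, c=M0/2=0, d=(M1−M0)/(6·3)=-1915/45684, b=Δ0−h0·(2M0+M1)/6=-6545/5076
seg 1: a=0, c=M1/2=-1915/5076, d=(M2−M1)/(6·2)=373/1269, b=Δ1−h1·(2M1+M2)/6=-6145/2538
seg 2: a=-4, c=M2/2=7037/5076, d=(M3−M2)/(6·2)=-2207/10152, b=Δ2−h2·(2M2+M3)/6=-341/846
seg 3: a=-1, c=M3/2=104/1269, d=(M4−M3)/(6·3)=-1412/11421, b=Δ3−h3·(2M3+M4)/6=3215/1269
seg 4: a=4, c=M4/2=-436/423, d=(M5−M4)/(6·1)=436/1269, b=Δ4−h4·(2M4+M5)/6=-397/1269
t_q=3/2 → seg 0, τ=3/2; S=5+-6545/5076·τ+0·τ²+-1915/45684·τ³=13195/4512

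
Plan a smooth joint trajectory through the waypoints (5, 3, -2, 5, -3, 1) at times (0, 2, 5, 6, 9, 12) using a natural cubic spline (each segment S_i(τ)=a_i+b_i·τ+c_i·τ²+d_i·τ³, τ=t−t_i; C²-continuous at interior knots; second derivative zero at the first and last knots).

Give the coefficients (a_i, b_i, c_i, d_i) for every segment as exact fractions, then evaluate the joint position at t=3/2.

Δ: Δ0=-1, Δ1=-5/3, Δ2=7, Δ3=-8/3, Δ4=4/3
row 1: diag=10, rhs=-4; c'=3/10, d'=-2/5
row 2: denom=8−3·3/10=71/10; d'=(52−3·-2/5)/(71/10)=532/71
row 3: denom=8−1·10/71=558/71; d'=(-58−1·532/71)/(558/71)=-25/3
row 4: denom=12−3·71/186=673/62; d'=(24−3·-25/3)/(673/62)=3038/673
back: M4=3038/673
back: M3=-25/3−71/186·3038/673=-6768/673
back: M2=532/71−10/71·-6768/673=5996/673
back: M1=-2/5−3/10·5996/673=-2068/673
M: M0=0, M1=-2068/673, M2=5996/673, M3=-6768/673, M4=3038/673, M5=0
seg 0: a=5, c=M0/2=0, d=(M1−M0)/(6·2)=-517/2019, b=Δ0−h0·(2M0+M1)/6=49/2019
seg 1: a=3, c=M1/2=-1034/673, d=(M2−M1)/(6·3)=448/673, b=Δ1−h1·(2M1+M2)/6=-6155/2019
seg 2: a=-2, c=M2/2=2998/673, d=(M3−M2)/(6·1)=-6382/2019, b=Δ2−h2·(2M2+M3)/6=11521/2019
seg 3: a=5, c=M3/2=-3384/673, d=(M4−M3)/(6·3)=4903/6057, b=Δ3−h3·(2M3+M4)/6=10363/2019
seg 4: a=-3, c=M4/2=1519/673, d=(M5−M4)/(6·3)=-1519/6057, b=Δ4−h4·(2M4+M5)/6=-6422/2019
t_q=3/2 → seg 0, τ=3/2; S=5+49/2019·τ+0·τ²+-517/2019·τ³=22463/5384

  seg 0: a=5 b=49/2019 c=0 d=-517/2019
  seg 1: a=3 b=-6155/2019 c=-1034/673 d=448/673
  seg 2: a=-2 b=11521/2019 c=2998/673 d=-6382/2019
  seg 3: a=5 b=10363/2019 c=-3384/673 d=4903/6057
  seg 4: a=-3 b=-6422/2019 c=1519/673 d=-1519/6057
S(3/2) = 22463/5384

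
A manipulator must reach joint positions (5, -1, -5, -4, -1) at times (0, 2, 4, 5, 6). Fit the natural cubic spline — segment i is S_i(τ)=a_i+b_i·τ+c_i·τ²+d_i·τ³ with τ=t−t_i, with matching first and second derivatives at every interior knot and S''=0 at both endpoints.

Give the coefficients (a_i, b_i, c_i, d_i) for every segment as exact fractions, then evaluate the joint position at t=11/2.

Δ: Δ0=-3, Δ1=-2, Δ2=1, Δ3=3
row 1: diag=8, rhs=6; c'=1/4, d'=3/4
row 2: denom=6−2·1/4=11/2; d'=(18−2·3/4)/(11/2)=3
row 3: denom=4−1·2/11=42/11; d'=(12−1·3)/(42/11)=33/14
back: M3=33/14
back: M2=3−2/11·33/14=18/7
back: M1=3/4−1/4·18/7=3/28
M: M0=0, M1=3/28, M2=18/7, M3=33/14, M4=0
seg 0: a=5, c=M0/2=0, d=(M1−M0)/(6·2)=1/112, b=Δ0−h0·(2M0+M1)/6=-85/28
seg 1: a=-1, c=M1/2=3/56, d=(M2−M1)/(6·2)=23/112, b=Δ1−h1·(2M1+M2)/6=-41/14
seg 2: a=-5, c=M2/2=9/7, d=(M3−M2)/(6·1)=-1/28, b=Δ2−h2·(2M2+M3)/6=-1/4
seg 3: a=-4, c=M3/2=33/28, d=(M4−M3)/(6·1)=-11/28, b=Δ3−h3·(2M3+M4)/6=31/14
t_q=11/2 → seg 3, τ=1/2; S=-4+31/14·τ+33/28·τ²+-11/28·τ³=-593/224

  seg 0: a=5 b=-85/28 c=0 d=1/112
  seg 1: a=-1 b=-41/14 c=3/56 d=23/112
  seg 2: a=-5 b=-1/4 c=9/7 d=-1/28
  seg 3: a=-4 b=31/14 c=33/28 d=-11/28
S(11/2) = -593/224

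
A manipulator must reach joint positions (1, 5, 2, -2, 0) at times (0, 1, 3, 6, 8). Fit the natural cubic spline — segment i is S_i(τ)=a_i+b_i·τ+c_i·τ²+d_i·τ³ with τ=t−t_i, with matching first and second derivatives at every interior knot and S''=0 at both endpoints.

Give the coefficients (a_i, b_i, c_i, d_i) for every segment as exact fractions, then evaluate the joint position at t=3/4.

Δ: Δ0=4, Δ1=-3/2, Δ2=-4/3, Δ3=1
row 1: diag=6, rhs=-33; c'=1/3, d'=-11/2
row 2: denom=10−2·1/3=28/3; d'=(1−2·-11/2)/(28/3)=9/7
row 3: denom=10−3·9/28=253/28; d'=(14−3·9/7)/(253/28)=284/253
back: M3=284/253
back: M2=9/7−9/28·284/253=234/253
back: M1=-11/2−1/3·234/253=-2939/506
M: M0=0, M1=-2939/506, M2=234/253, M3=284/253, M4=0
seg 0: a=1, c=M0/2=0, d=(M1−M0)/(6·1)=-2939/3036, b=Δ0−h0·(2M0+M1)/6=15083/3036
seg 1: a=5, c=M1/2=-2939/1012, d=(M2−M1)/(6·2)=3407/6072, b=Δ1−h1·(2M1+M2)/6=3133/1518
seg 2: a=2, c=M2/2=117/253, d=(M3−M2)/(6·3)=25/2277, b=Δ2−h2·(2M2+M3)/6=-2140/759
seg 3: a=-2, c=M3/2=142/253, d=(M4−M3)/(6·2)=-71/759, b=Δ3−h3·(2M3+M4)/6=191/759
t_q=3/4 → seg 0, τ=3/4; S=1+15083/3036·τ+0·τ²+-2939/3036·τ³=279645/64768

  seg 0: a=1 b=15083/3036 c=0 d=-2939/3036
  seg 1: a=5 b=3133/1518 c=-2939/1012 d=3407/6072
  seg 2: a=2 b=-2140/759 c=117/253 d=25/2277
  seg 3: a=-2 b=191/759 c=142/253 d=-71/759
S(3/4) = 279645/64768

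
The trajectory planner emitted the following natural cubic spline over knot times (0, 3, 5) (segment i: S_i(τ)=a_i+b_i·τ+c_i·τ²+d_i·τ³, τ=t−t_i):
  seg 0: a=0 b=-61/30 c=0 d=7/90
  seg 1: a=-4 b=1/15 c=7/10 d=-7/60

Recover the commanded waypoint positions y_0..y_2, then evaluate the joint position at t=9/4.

y_0 = S_0(0) = a_0 = 0
y_1 = S_1(0) = a_1 = -4
y_2 = S_1(2) = -2
t_q=9/4 is in segment 0 (τ=9/4); S_0(τ)=-2361/640

y_0=0 y_1=-4 y_2=-2
S(9/4) = -2361/640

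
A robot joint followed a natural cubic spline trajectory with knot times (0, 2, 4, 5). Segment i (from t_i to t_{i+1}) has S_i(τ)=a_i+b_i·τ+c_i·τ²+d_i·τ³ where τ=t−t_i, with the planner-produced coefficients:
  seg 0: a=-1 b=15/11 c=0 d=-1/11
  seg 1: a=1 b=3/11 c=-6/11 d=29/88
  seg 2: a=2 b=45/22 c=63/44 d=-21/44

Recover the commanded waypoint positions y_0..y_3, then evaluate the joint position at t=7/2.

y_0=-1 y_1=1 y_2=2 y_3=5
S(7/2) = 911/704

y_0 = S_0(0) = a_0 = -1
y_1 = S_1(0) = a_1 = 1
y_2 = S_2(0) = a_2 = 2
y_3 = S_2(1) = 5
t_q=7/2 is in segment 1 (τ=3/2); S_1(τ)=911/704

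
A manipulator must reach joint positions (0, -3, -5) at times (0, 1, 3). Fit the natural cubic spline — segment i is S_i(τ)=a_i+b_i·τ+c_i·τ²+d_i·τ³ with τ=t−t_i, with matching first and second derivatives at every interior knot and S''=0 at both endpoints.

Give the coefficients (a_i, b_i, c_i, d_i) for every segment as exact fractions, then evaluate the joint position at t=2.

  seg 0: a=0 b=-10/3 c=0 d=1/3
  seg 1: a=-3 b=-7/3 c=1 d=-1/6
S(2) = -9/2

Δ: Δ0=-3, Δ1=-1
row 1: diag=6, rhs=12; c'=1/3, d'=2
back: M1=2
M: M0=0, M1=2, M2=0
seg 0: a=0, c=M0/2=0, d=(M1−M0)/(6·1)=1/3, b=Δ0−h0·(2M0+M1)/6=-10/3
seg 1: a=-3, c=M1/2=1, d=(M2−M1)/(6·2)=-1/6, b=Δ1−h1·(2M1+M2)/6=-7/3
t_q=2 → seg 1, τ=1; S=-3+-7/3·τ+1·τ²+-1/6·τ³=-9/2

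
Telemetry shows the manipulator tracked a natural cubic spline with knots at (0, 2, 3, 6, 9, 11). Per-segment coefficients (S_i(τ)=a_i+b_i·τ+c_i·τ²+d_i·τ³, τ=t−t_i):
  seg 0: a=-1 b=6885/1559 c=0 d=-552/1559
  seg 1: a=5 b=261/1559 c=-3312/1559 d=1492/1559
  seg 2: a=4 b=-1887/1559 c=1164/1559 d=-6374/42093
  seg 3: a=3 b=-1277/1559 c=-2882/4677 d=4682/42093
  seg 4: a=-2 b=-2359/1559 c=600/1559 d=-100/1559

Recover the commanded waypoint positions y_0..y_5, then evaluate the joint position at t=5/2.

y_0 = S_0(0) = a_0 = -1
y_1 = S_1(0) = a_1 = 5
y_2 = S_2(0) = a_2 = 4
y_3 = S_3(0) = a_3 = 3
y_4 = S_4(0) = a_4 = -2
y_5 = S_4(2) = -4
t_q=5/2 is in segment 1 (τ=1/2); S_1(τ)=7284/1559

y_0=-1 y_1=5 y_2=4 y_3=3 y_4=-2 y_5=-4
S(5/2) = 7284/1559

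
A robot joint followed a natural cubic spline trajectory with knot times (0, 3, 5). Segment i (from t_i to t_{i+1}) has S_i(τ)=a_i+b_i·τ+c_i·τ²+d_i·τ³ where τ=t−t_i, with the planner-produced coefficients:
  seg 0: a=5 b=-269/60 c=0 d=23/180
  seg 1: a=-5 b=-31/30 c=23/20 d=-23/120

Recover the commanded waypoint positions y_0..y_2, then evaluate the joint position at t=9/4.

y_0=5 y_1=-5 y_2=-4
S(9/4) = -4649/1280

y_0 = S_0(0) = a_0 = 5
y_1 = S_1(0) = a_1 = -5
y_2 = S_1(2) = -4
t_q=9/4 is in segment 0 (τ=9/4); S_0(τ)=-4649/1280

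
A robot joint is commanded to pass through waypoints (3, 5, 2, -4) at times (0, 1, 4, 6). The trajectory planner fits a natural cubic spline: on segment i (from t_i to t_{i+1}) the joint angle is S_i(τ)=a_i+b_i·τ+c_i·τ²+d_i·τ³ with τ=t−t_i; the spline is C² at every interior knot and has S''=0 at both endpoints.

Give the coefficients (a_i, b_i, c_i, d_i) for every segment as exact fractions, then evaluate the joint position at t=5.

  seg 0: a=3 b=166/71 c=0 d=-24/71
  seg 1: a=5 b=94/71 c=-72/71 d=17/213
  seg 2: a=2 b=-185/71 c=-21/71 d=7/142
S(5) = -121/142

Δ: Δ0=2, Δ1=-1, Δ2=-3
row 1: diag=8, rhs=-18; c'=3/8, d'=-9/4
row 2: denom=10−3·3/8=71/8; d'=(-12−3·-9/4)/(71/8)=-42/71
back: M2=-42/71
back: M1=-9/4−3/8·-42/71=-144/71
M: M0=0, M1=-144/71, M2=-42/71, M3=0
seg 0: a=3, c=M0/2=0, d=(M1−M0)/(6·1)=-24/71, b=Δ0−h0·(2M0+M1)/6=166/71
seg 1: a=5, c=M1/2=-72/71, d=(M2−M1)/(6·3)=17/213, b=Δ1−h1·(2M1+M2)/6=94/71
seg 2: a=2, c=M2/2=-21/71, d=(M3−M2)/(6·2)=7/142, b=Δ2−h2·(2M2+M3)/6=-185/71
t_q=5 → seg 2, τ=1; S=2+-185/71·τ+-21/71·τ²+7/142·τ³=-121/142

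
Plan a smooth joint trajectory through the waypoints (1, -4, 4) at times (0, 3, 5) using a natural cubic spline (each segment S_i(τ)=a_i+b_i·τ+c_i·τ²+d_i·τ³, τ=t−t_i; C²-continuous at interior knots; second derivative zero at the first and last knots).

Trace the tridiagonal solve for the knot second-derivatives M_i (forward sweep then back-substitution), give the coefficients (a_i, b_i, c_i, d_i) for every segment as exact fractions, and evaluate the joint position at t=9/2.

Δ: Δ0=-5/3, Δ1=4
row 1: diag=10, rhs=34; c'=1/5, d'=17/5
back: M1=17/5
M: M0=0, M1=17/5, M2=0
seg 0: a=1, c=M0/2=0, d=(M1−M0)/(6·3)=17/90, b=Δ0−h0·(2M0+M1)/6=-101/30
seg 1: a=-4, c=M1/2=17/10, d=(M2−M1)/(6·2)=-17/60, b=Δ1−h1·(2M1+M2)/6=26/15
t_q=9/2 → seg 1, τ=3/2; S=-4+26/15·τ+17/10·τ²+-17/60·τ³=47/32

  seg 0: a=1 b=-101/30 c=0 d=17/90
  seg 1: a=-4 b=26/15 c=17/10 d=-17/60
S(9/2) = 47/32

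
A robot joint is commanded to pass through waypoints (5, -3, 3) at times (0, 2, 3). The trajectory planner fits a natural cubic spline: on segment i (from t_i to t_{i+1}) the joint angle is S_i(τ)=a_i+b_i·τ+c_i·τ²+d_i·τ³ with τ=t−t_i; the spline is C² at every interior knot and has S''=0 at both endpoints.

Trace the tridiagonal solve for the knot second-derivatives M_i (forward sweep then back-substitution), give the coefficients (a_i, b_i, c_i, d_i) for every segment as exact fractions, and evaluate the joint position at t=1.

Δ: Δ0=-4, Δ1=6
row 1: diag=6, rhs=60; c'=1/6, d'=10
back: M1=10
M: M0=0, M1=10, M2=0
seg 0: a=5, c=M0/2=0, d=(M1−M0)/(6·2)=5/6, b=Δ0−h0·(2M0+M1)/6=-22/3
seg 1: a=-3, c=M1/2=5, d=(M2−M1)/(6·1)=-5/3, b=Δ1−h1·(2M1+M2)/6=8/3
t_q=1 → seg 0, τ=1; S=5+-22/3·τ+0·τ²+5/6·τ³=-3/2

  seg 0: a=5 b=-22/3 c=0 d=5/6
  seg 1: a=-3 b=8/3 c=5 d=-5/3
S(1) = -3/2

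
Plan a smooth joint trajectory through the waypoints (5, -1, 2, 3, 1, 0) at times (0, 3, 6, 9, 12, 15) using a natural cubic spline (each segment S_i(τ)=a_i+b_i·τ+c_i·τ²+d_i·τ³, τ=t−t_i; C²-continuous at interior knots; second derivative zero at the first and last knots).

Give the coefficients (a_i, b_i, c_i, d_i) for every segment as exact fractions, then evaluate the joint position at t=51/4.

  seg 0: a=5 b=-1775/627 c=0 d=521/5643
  seg 1: a=-1 b=-212/627 c=521/627 d=-724/5643
  seg 2: a=2 b=742/627 c=-203/627 d=4/297
  seg 3: a=3 b=-248/627 c=-127/627 d=211/5643
  seg 4: a=1 b=-377/627 c=28/209 d=-28/1881
S(51/4) = 2067/3344

Δ: Δ0=-2, Δ1=1, Δ2=1/3, Δ3=-2/3, Δ4=-1/3
row 1: diag=12, rhs=18; c'=1/4, d'=3/2
row 2: denom=12−3·1/4=45/4; d'=(-4−3·3/2)/(45/4)=-34/45
row 3: denom=12−3·4/15=56/5; d'=(-6−3·-34/45)/(56/5)=-1/3
row 4: denom=12−3·15/56=627/56; d'=(2−3·-1/3)/(627/56)=56/209
back: M4=56/209
back: M3=-1/3−15/56·56/209=-254/627
back: M2=-34/45−4/15·-254/627=-406/627
back: M1=3/2−1/4·-406/627=1042/627
M: M0=0, M1=1042/627, M2=-406/627, M3=-254/627, M4=56/209, M5=0
seg 0: a=5, c=M0/2=0, d=(M1−M0)/(6·3)=521/5643, b=Δ0−h0·(2M0+M1)/6=-1775/627
seg 1: a=-1, c=M1/2=521/627, d=(M2−M1)/(6·3)=-724/5643, b=Δ1−h1·(2M1+M2)/6=-212/627
seg 2: a=2, c=M2/2=-203/627, d=(M3−M2)/(6·3)=4/297, b=Δ2−h2·(2M2+M3)/6=742/627
seg 3: a=3, c=M3/2=-127/627, d=(M4−M3)/(6·3)=211/5643, b=Δ3−h3·(2M3+M4)/6=-248/627
seg 4: a=1, c=M4/2=28/209, d=(M5−M4)/(6·3)=-28/1881, b=Δ4−h4·(2M4+M5)/6=-377/627
t_q=51/4 → seg 4, τ=3/4; S=1+-377/627·τ+28/209·τ²+-28/1881·τ³=2067/3344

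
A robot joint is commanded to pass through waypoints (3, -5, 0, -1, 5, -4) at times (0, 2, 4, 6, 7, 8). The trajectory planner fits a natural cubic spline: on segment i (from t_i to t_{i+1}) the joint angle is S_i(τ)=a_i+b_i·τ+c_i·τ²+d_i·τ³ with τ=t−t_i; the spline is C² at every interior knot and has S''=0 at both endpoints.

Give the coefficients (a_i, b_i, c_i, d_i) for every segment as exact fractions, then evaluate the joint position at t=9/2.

Δ: Δ0=-4, Δ1=5/2, Δ2=-1/2, Δ3=6, Δ4=-9
row 1: diag=8, rhs=39; c'=1/4, d'=39/8
row 2: denom=8−2·1/4=15/2; d'=(-18−2·39/8)/(15/2)=-37/10
row 3: denom=6−2·4/15=82/15; d'=(39−2·-37/10)/(82/15)=348/41
row 4: denom=4−1·15/82=313/82; d'=(-90−1·348/41)/(313/82)=-8076/313
back: M4=-8076/313
back: M3=348/41−15/82·-8076/313=4134/313
back: M2=-37/10−4/15·4134/313=-4521/626
back: M1=39/8−1/4·-4521/626=2091/313
M: M0=0, M1=2091/313, M2=-4521/626, M3=4134/313, M4=-8076/313, M5=0
seg 0: a=3, c=M0/2=0, d=(M1−M0)/(6·2)=697/1252, b=Δ0−h0·(2M0+M1)/6=-1949/313
seg 1: a=-5, c=M1/2=2091/626, d=(M2−M1)/(6·2)=-2901/2504, b=Δ1−h1·(2M1+M2)/6=142/313
seg 2: a=0, c=M2/2=-4521/1252, d=(M3−M2)/(6·2)=4263/2504, b=Δ2−h2·(2M2+M3)/6=-55/626
seg 3: a=-1, c=M3/2=2067/313, d=(M4−M3)/(6·1)=-2035/313, b=Δ3−h3·(2M3+M4)/6=1846/313
seg 4: a=5, c=M4/2=-4038/313, d=(M5−M4)/(6·1)=1346/313, b=Δ4−h4·(2M4+M5)/6=-125/313
t_q=9/2 → seg 2, τ=1/2; S=0+-55/626·τ+-4521/1252·τ²+4263/2504·τ³=-14701/20032

  seg 0: a=3 b=-1949/313 c=0 d=697/1252
  seg 1: a=-5 b=142/313 c=2091/626 d=-2901/2504
  seg 2: a=0 b=-55/626 c=-4521/1252 d=4263/2504
  seg 3: a=-1 b=1846/313 c=2067/313 d=-2035/313
  seg 4: a=5 b=-125/313 c=-4038/313 d=1346/313
S(9/2) = -14701/20032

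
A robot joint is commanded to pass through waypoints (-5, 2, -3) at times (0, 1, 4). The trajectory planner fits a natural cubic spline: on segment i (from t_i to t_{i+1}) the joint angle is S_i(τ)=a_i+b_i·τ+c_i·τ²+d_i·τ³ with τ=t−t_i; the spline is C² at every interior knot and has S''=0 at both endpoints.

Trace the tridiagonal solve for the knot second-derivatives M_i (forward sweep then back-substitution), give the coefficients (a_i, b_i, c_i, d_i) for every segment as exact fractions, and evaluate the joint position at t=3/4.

  seg 0: a=-5 b=97/12 c=0 d=-13/12
  seg 1: a=2 b=29/6 c=-13/4 d=13/36
S(3/4) = 155/256

Δ: Δ0=7, Δ1=-5/3
row 1: diag=8, rhs=-52; c'=3/8, d'=-13/2
back: M1=-13/2
M: M0=0, M1=-13/2, M2=0
seg 0: a=-5, c=M0/2=0, d=(M1−M0)/(6·1)=-13/12, b=Δ0−h0·(2M0+M1)/6=97/12
seg 1: a=2, c=M1/2=-13/4, d=(M2−M1)/(6·3)=13/36, b=Δ1−h1·(2M1+M2)/6=29/6
t_q=3/4 → seg 0, τ=3/4; S=-5+97/12·τ+0·τ²+-13/12·τ³=155/256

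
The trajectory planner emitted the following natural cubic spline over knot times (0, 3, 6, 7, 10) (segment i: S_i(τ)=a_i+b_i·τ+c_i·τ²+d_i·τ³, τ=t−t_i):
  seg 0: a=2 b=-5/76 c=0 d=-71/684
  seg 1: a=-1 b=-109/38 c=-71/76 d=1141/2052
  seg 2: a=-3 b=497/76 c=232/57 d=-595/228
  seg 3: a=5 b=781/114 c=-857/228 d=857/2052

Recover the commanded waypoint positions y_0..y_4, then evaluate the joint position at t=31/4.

y_0=2 y_1=-1 y_2=-3 y_3=5 y_4=3
S(31/4) = 39885/4864

y_0 = S_0(0) = a_0 = 2
y_1 = S_1(0) = a_1 = -1
y_2 = S_2(0) = a_2 = -3
y_3 = S_3(0) = a_3 = 5
y_4 = S_3(3) = 3
t_q=31/4 is in segment 3 (τ=3/4); S_3(τ)=39885/4864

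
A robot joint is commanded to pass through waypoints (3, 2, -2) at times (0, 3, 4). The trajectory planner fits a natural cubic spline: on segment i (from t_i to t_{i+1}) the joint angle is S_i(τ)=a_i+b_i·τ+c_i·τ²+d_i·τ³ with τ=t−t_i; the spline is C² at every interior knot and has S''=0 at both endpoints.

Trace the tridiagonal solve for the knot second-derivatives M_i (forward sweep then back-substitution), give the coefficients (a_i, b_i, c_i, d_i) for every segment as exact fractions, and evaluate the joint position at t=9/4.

  seg 0: a=3 b=25/24 c=0 d=-11/72
  seg 1: a=2 b=-37/12 c=-11/8 d=11/24
S(9/4) = 1845/512

Δ: Δ0=-1/3, Δ1=-4
row 1: diag=8, rhs=-22; c'=1/8, d'=-11/4
back: M1=-11/4
M: M0=0, M1=-11/4, M2=0
seg 0: a=3, c=M0/2=0, d=(M1−M0)/(6·3)=-11/72, b=Δ0−h0·(2M0+M1)/6=25/24
seg 1: a=2, c=M1/2=-11/8, d=(M2−M1)/(6·1)=11/24, b=Δ1−h1·(2M1+M2)/6=-37/12
t_q=9/4 → seg 0, τ=9/4; S=3+25/24·τ+0·τ²+-11/72·τ³=1845/512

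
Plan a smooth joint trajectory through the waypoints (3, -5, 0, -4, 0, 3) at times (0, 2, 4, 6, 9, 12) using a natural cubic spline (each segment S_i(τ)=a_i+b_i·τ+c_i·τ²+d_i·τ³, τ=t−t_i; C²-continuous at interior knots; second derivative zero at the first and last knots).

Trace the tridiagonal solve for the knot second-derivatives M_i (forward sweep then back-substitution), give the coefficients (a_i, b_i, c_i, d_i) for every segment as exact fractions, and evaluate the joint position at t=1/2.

  seg 0: a=3 b=-19175/3138 c=0 d=6623/12552
  seg 1: a=-5 b=347/1569 c=6623/2092 d=-6359/6276
  seg 2: a=0 b=1139/1569 c=-6095/2092 d=9731/12552
  seg 3: a=-4 b=-5099/3138 c=909/523 d=-7079/28242
  seg 4: a=0 b=3194/1569 c=-1625/3138 d=1625/28242
S(1/2) = 357/33472

Δ: Δ0=-4, Δ1=5/2, Δ2=-2, Δ3=4/3, Δ4=1
row 1: diag=8, rhs=39; c'=1/4, d'=39/8
row 2: denom=8−2·1/4=15/2; d'=(-27−2·39/8)/(15/2)=-49/10
row 3: denom=10−2·4/15=142/15; d'=(20−2·-49/10)/(142/15)=447/142
row 4: denom=12−3·45/142=1569/142; d'=(-2−3·447/142)/(1569/142)=-1625/1569
back: M4=-1625/1569
back: M3=447/142−45/142·-1625/1569=1818/523
back: M2=-49/10−4/15·1818/523=-6095/1046
back: M1=39/8−1/4·-6095/1046=6623/1046
M: M0=0, M1=6623/1046, M2=-6095/1046, M3=1818/523, M4=-1625/1569, M5=0
seg 0: a=3, c=M0/2=0, d=(M1−M0)/(6·2)=6623/12552, b=Δ0−h0·(2M0+M1)/6=-19175/3138
seg 1: a=-5, c=M1/2=6623/2092, d=(M2−M1)/(6·2)=-6359/6276, b=Δ1−h1·(2M1+M2)/6=347/1569
seg 2: a=0, c=M2/2=-6095/2092, d=(M3−M2)/(6·2)=9731/12552, b=Δ2−h2·(2M2+M3)/6=1139/1569
seg 3: a=-4, c=M3/2=909/523, d=(M4−M3)/(6·3)=-7079/28242, b=Δ3−h3·(2M3+M4)/6=-5099/3138
seg 4: a=0, c=M4/2=-1625/3138, d=(M5−M4)/(6·3)=1625/28242, b=Δ4−h4·(2M4+M5)/6=3194/1569
t_q=1/2 → seg 0, τ=1/2; S=3+-19175/3138·τ+0·τ²+6623/12552·τ³=357/33472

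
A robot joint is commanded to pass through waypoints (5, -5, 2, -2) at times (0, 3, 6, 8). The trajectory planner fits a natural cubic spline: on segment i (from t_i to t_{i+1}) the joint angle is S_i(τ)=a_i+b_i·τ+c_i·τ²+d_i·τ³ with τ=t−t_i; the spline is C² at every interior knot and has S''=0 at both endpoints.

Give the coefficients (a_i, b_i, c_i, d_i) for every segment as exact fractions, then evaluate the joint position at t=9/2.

Δ: Δ0=-10/3, Δ1=7/3, Δ2=-2
row 1: diag=12, rhs=34; c'=1/4, d'=17/6
row 2: denom=10−3·1/4=37/4; d'=(-26−3·17/6)/(37/4)=-138/37
back: M2=-138/37
back: M1=17/6−1/4·-138/37=418/111
M: M0=0, M1=418/111, M2=-138/37, M3=0
seg 0: a=5, c=M0/2=0, d=(M1−M0)/(6·3)=209/999, b=Δ0−h0·(2M0+M1)/6=-193/37
seg 1: a=-5, c=M1/2=209/111, d=(M2−M1)/(6·3)=-416/999, b=Δ1−h1·(2M1+M2)/6=16/37
seg 2: a=2, c=M2/2=-69/37, d=(M3−M2)/(6·2)=23/74, b=Δ2−h2·(2M2+M3)/6=18/37
t_q=9/2 → seg 1, τ=3/2; S=-5+16/37·τ+209/111·τ²+-416/999·τ³=-225/148

  seg 0: a=5 b=-193/37 c=0 d=209/999
  seg 1: a=-5 b=16/37 c=209/111 d=-416/999
  seg 2: a=2 b=18/37 c=-69/37 d=23/74
S(9/2) = -225/148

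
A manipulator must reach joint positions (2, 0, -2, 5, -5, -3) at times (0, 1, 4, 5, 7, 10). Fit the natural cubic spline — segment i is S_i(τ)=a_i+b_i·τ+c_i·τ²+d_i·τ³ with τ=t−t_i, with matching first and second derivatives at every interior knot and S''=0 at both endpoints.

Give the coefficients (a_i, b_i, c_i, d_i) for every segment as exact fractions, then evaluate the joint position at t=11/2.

Δ: Δ0=-2, Δ1=-2/3, Δ2=7, Δ3=-5, Δ4=2/3
row 1: diag=8, rhs=8; c'=3/8, d'=1
row 2: denom=8−3·3/8=55/8; d'=(46−3·1)/(55/8)=344/55
row 3: denom=6−1·8/55=322/55; d'=(-72−1·344/55)/(322/55)=-2152/161
row 4: denom=10−2·55/161=1500/161; d'=(34−2·-2152/161)/(1500/161)=4889/750
back: M4=4889/750
back: M3=-2152/161−55/161·4889/750=-2339/150
back: M2=344/55−8/55·-2339/150=3196/375
back: M1=1−3/8·3196/375=-549/250
M: M0=0, M1=-549/250, M2=3196/375, M3=-2339/150, M4=4889/750, M5=0
seg 0: a=2, c=M0/2=0, d=(M1−M0)/(6·1)=-183/500, b=Δ0−h0·(2M0+M1)/6=-817/500
seg 1: a=0, c=M1/2=-549/500, d=(M2−M1)/(6·3)=8039/13500, b=Δ1−h1·(2M1+M2)/6=-683/250
seg 2: a=-2, c=M2/2=1598/375, d=(M3−M2)/(6·1)=-6029/1500, b=Δ2−h2·(2M2+M3)/6=3379/500
seg 3: a=5, c=M3/2=-2339/300, d=(M4−M3)/(6·2)=691/375, b=Δ3−h3·(2M3+M4)/6=2417/750
seg 4: a=-5, c=M4/2=4889/1500, d=(M5−M4)/(6·3)=-4889/13500, b=Δ4−h4·(2M4+M5)/6=-1463/250
t_q=11/2 → seg 3, τ=1/2; S=5+2417/750·τ+-2339/300·τ²+691/375·τ³=1957/400

  seg 0: a=2 b=-817/500 c=0 d=-183/500
  seg 1: a=0 b=-683/250 c=-549/500 d=8039/13500
  seg 2: a=-2 b=3379/500 c=1598/375 d=-6029/1500
  seg 3: a=5 b=2417/750 c=-2339/300 d=691/375
  seg 4: a=-5 b=-1463/250 c=4889/1500 d=-4889/13500
S(11/2) = 1957/400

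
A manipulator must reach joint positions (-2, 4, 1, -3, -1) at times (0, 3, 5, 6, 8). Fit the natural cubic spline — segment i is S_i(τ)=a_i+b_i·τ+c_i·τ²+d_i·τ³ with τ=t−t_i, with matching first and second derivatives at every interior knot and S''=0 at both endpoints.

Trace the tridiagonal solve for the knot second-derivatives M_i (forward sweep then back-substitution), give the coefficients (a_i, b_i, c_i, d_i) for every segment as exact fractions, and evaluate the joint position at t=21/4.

  seg 0: a=-2 b=1799/652 c=0 d=-55/652
  seg 1: a=4 b=157/326 c=-495/652 d=-151/1304
  seg 2: a=1 b=-643/163 c=-237/163 d=228/163
  seg 3: a=-3 b=-433/163 c=447/163 d=-149/326
S(21/4) = -9/163

Δ: Δ0=2, Δ1=-3/2, Δ2=-4, Δ3=1
row 1: diag=10, rhs=-21; c'=1/5, d'=-21/10
row 2: denom=6−2·1/5=28/5; d'=(-15−2·-21/10)/(28/5)=-27/14
row 3: denom=6−1·5/28=163/28; d'=(30−1·-27/14)/(163/28)=894/163
back: M3=894/163
back: M2=-27/14−5/28·894/163=-474/163
back: M1=-21/10−1/5·-474/163=-495/326
M: M0=0, M1=-495/326, M2=-474/163, M3=894/163, M4=0
seg 0: a=-2, c=M0/2=0, d=(M1−M0)/(6·3)=-55/652, b=Δ0−h0·(2M0+M1)/6=1799/652
seg 1: a=4, c=M1/2=-495/652, d=(M2−M1)/(6·2)=-151/1304, b=Δ1−h1·(2M1+M2)/6=157/326
seg 2: a=1, c=M2/2=-237/163, d=(M3−M2)/(6·1)=228/163, b=Δ2−h2·(2M2+M3)/6=-643/163
seg 3: a=-3, c=M3/2=447/163, d=(M4−M3)/(6·2)=-149/326, b=Δ3−h3·(2M3+M4)/6=-433/163
t_q=21/4 → seg 2, τ=1/4; S=1+-643/163·τ+-237/163·τ²+228/163·τ³=-9/163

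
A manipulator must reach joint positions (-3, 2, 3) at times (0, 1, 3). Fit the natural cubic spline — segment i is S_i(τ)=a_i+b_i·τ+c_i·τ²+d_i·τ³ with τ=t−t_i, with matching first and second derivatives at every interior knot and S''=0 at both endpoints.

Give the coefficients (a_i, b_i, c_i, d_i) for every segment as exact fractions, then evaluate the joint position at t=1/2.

Δ: Δ0=5, Δ1=1/2
row 1: diag=6, rhs=-27; c'=1/3, d'=-9/2
back: M1=-9/2
M: M0=0, M1=-9/2, M2=0
seg 0: a=-3, c=M0/2=0, d=(M1−M0)/(6·1)=-3/4, b=Δ0−h0·(2M0+M1)/6=23/4
seg 1: a=2, c=M1/2=-9/4, d=(M2−M1)/(6·2)=3/8, b=Δ1−h1·(2M1+M2)/6=7/2
t_q=1/2 → seg 0, τ=1/2; S=-3+23/4·τ+0·τ²+-3/4·τ³=-7/32

  seg 0: a=-3 b=23/4 c=0 d=-3/4
  seg 1: a=2 b=7/2 c=-9/4 d=3/8
S(1/2) = -7/32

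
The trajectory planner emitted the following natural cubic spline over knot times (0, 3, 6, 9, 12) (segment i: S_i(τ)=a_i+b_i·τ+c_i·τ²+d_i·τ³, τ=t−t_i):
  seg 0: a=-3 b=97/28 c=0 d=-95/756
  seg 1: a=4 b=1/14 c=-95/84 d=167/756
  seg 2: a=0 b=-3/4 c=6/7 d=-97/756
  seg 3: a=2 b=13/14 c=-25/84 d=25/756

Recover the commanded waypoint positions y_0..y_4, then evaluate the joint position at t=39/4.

y_0 = S_0(0) = a_0 = -3
y_1 = S_1(0) = a_1 = 4
y_2 = S_2(0) = a_2 = 0
y_3 = S_3(0) = a_3 = 2
y_4 = S_3(3) = 3
t_q=39/4 is in segment 3 (τ=3/4); S_3(τ)=651/256

y_0=-3 y_1=4 y_2=0 y_3=2 y_4=3
S(39/4) = 651/256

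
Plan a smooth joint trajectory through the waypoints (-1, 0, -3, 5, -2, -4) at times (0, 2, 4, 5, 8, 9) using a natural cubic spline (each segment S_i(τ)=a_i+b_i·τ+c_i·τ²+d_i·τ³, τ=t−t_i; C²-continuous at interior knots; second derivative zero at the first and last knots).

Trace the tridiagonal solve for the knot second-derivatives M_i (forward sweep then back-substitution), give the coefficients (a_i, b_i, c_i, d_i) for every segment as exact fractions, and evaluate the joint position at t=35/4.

  seg 0: a=-1 b=3668/1767 c=0 d=-5569/14136
  seg 1: a=0 b=-9371/3534 c=-5569/2356 d=20777/14136
  seg 2: a=-3 b=9773/1767 c=3802/589 d=-7043/1767
  seg 3: a=5 b=11456/1767 c=-3241/589 d=1510/1767
  seg 4: a=-2 b=-6112/1767 c=1289/589 d=-1289/1767
S(35/4) = -138381/37696

Δ: Δ0=1/2, Δ1=-3/2, Δ2=8, Δ3=-7/3, Δ4=-2
row 1: diag=8, rhs=-12; c'=1/4, d'=-3/2
row 2: denom=6−2·1/4=11/2; d'=(57−2·-3/2)/(11/2)=120/11
row 3: denom=8−1·2/11=86/11; d'=(-62−1·120/11)/(86/11)=-401/43
row 4: denom=8−3·33/86=589/86; d'=(2−3·-401/43)/(589/86)=2578/589
back: M4=2578/589
back: M3=-401/43−33/86·2578/589=-6482/589
back: M2=120/11−2/11·-6482/589=7604/589
back: M1=-3/2−1/4·7604/589=-5569/1178
M: M0=0, M1=-5569/1178, M2=7604/589, M3=-6482/589, M4=2578/589, M5=0
seg 0: a=-1, c=M0/2=0, d=(M1−M0)/(6·2)=-5569/14136, b=Δ0−h0·(2M0+M1)/6=3668/1767
seg 1: a=0, c=M1/2=-5569/2356, d=(M2−M1)/(6·2)=20777/14136, b=Δ1−h1·(2M1+M2)/6=-9371/3534
seg 2: a=-3, c=M2/2=3802/589, d=(M3−M2)/(6·1)=-7043/1767, b=Δ2−h2·(2M2+M3)/6=9773/1767
seg 3: a=5, c=M3/2=-3241/589, d=(M4−M3)/(6·3)=1510/1767, b=Δ3−h3·(2M3+M4)/6=11456/1767
seg 4: a=-2, c=M4/2=1289/589, d=(M5−M4)/(6·1)=-1289/1767, b=Δ4−h4·(2M4+M5)/6=-6112/1767
t_q=35/4 → seg 4, τ=3/4; S=-2+-6112/1767·τ+1289/589·τ²+-1289/1767·τ³=-138381/37696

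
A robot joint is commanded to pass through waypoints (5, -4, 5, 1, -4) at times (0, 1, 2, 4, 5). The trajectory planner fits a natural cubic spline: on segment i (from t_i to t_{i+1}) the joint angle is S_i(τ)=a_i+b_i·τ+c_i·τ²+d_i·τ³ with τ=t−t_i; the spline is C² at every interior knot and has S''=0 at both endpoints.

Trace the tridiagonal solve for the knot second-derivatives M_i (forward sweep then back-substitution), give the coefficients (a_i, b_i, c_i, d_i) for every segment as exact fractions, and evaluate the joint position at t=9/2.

Δ: Δ0=-9, Δ1=9, Δ2=-2, Δ3=-5
row 1: diag=4, rhs=108; c'=1/4, d'=27
row 2: denom=6−1·1/4=23/4; d'=(-66−1·27)/(23/4)=-372/23
row 3: denom=6−2·8/23=122/23; d'=(-18−2·-372/23)/(122/23)=165/61
back: M3=165/61
back: M2=-372/23−8/23·165/61=-1044/61
back: M1=27−1/4·-1044/61=1908/61
M: M0=0, M1=1908/61, M2=-1044/61, M3=165/61, M4=0
seg 0: a=5, c=M0/2=0, d=(M1−M0)/(6·1)=318/61, b=Δ0−h0·(2M0+M1)/6=-867/61
seg 1: a=-4, c=M1/2=954/61, d=(M2−M1)/(6·1)=-492/61, b=Δ1−h1·(2M1+M2)/6=87/61
seg 2: a=5, c=M2/2=-522/61, d=(M3−M2)/(6·2)=403/244, b=Δ2−h2·(2M2+M3)/6=519/61
seg 3: a=1, c=M3/2=165/122, d=(M4−M3)/(6·1)=-55/122, b=Δ3−h3·(2M3+M4)/6=-360/61
t_q=9/2 → seg 3, τ=1/2; S=1+-360/61·τ+165/122·τ²+-55/122·τ³=-1629/976

  seg 0: a=5 b=-867/61 c=0 d=318/61
  seg 1: a=-4 b=87/61 c=954/61 d=-492/61
  seg 2: a=5 b=519/61 c=-522/61 d=403/244
  seg 3: a=1 b=-360/61 c=165/122 d=-55/122
S(9/2) = -1629/976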